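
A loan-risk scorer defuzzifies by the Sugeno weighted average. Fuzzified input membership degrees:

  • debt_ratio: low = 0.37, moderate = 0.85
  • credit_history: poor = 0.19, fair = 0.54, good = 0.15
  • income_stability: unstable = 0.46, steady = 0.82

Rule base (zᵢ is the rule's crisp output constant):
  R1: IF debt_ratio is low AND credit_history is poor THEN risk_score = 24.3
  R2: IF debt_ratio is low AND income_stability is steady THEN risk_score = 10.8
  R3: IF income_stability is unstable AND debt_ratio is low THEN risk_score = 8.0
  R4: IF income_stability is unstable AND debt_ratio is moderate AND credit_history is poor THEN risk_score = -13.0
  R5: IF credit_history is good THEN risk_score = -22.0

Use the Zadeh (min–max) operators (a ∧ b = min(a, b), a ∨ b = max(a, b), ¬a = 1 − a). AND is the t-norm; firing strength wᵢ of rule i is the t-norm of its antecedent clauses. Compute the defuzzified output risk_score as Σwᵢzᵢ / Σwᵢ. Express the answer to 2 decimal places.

R1 (z=24.3): low=0.37, poor=0.19; AND[min(a, b)] → w = 0.19
R2 (z=10.8): low=0.37, steady=0.82; AND[min(a, b)] → w = 0.37
R3 (z=8.0): unstable=0.46, low=0.37; AND[min(a, b)] → w = 0.37
R4 (z=-13.0): unstable=0.46, moderate=0.85, poor=0.19; AND[min(a, b)] → w = 0.19
R5 (z=-22.0): good=0.15 → w = 0.15
Weighted average = (0.19·24.3 + 0.37·10.8 + 0.37·8.0 + 0.19·-13.0 + 0.15·-22.0) / (0.19 + 0.37 + 0.37 + 0.19 + 0.15)
  = 5.8030 / 1.2700 = 4.57

4.57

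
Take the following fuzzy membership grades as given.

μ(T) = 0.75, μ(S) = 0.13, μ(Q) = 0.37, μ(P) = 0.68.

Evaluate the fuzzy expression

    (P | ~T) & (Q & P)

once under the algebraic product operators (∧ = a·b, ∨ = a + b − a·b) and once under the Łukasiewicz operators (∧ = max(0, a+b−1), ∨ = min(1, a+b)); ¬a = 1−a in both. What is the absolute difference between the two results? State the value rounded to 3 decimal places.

Under algebraic product:
  ~T = 1 − 0.7500 = 0.2500
  P | ~T = a + b − a·b on (0.6800, 0.2500) = 0.7600
  Q & P = a·b on (0.3700, 0.6800) = 0.2516
  (P | ~T) & (Q & P) = a·b on (0.7600, 0.2516) = 0.1912
  → value = 0.1912
Under Łukasiewicz:
  ~T = 1 − 0.75 = 0.25
  P | ~T = min(1, a+b) on (0.68, 0.25) = 0.93
  Q & P = max(0, a+b−1) on (0.37, 0.68) = 0.05
  (P | ~T) & (Q & P) = max(0, a+b−1) on (0.93, 0.05) = 0.00
  → value = 0.0000
|0.1912 − 0.0000| = 0.191

0.191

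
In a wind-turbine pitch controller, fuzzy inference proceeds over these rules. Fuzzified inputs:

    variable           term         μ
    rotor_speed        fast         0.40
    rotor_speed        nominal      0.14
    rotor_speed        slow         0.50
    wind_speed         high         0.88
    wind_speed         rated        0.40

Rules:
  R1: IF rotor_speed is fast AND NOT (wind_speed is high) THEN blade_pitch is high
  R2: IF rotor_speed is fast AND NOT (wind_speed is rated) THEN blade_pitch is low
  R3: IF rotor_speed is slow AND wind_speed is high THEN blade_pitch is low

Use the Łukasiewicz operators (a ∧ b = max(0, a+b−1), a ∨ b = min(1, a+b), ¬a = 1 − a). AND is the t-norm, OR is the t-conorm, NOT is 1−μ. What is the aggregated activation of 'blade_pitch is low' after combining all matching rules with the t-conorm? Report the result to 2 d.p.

R1: fast=0.40, ¬high=1−0.88=0.12; AND[max(0, a+b−1)] → w = 0.00
R2: fast=0.40, ¬rated=1−0.40=0.60; AND[max(0, a+b−1)] → w = 0.00
R3: slow=0.50, high=0.88; AND[max(0, a+b−1)] → w = 0.38
Rules with consequent 'low': {R2, R3} → strengths 0.00, 0.38
Aggregate via t-conorm [min(1, a+b)]: 0.38

0.38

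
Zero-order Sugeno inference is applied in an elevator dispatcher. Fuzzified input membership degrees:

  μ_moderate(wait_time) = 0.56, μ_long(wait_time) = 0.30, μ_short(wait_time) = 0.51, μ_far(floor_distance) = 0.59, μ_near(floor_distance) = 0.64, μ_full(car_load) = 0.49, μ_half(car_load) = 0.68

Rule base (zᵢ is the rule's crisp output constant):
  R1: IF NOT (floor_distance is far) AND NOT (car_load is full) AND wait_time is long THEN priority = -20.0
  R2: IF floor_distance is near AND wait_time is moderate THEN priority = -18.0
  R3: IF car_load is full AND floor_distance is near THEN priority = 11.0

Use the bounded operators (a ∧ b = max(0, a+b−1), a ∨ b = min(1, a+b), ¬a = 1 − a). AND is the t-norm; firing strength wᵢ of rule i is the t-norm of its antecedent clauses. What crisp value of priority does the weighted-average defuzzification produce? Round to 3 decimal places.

-6.576

R1 (z=-20.0): ¬far=1−0.59=0.41, ¬full=1−0.49=0.51, long=0.30; AND[max(0, a+b−1)] → w = 0.00
R2 (z=-18.0): near=0.64, moderate=0.56; AND[max(0, a+b−1)] → w = 0.20
R3 (z=11.0): full=0.49, near=0.64; AND[max(0, a+b−1)] → w = 0.13
Weighted average = (0.00·-20.0 + 0.20·-18.0 + 0.13·11.0) / (0.00 + 0.20 + 0.13)
  = -2.1700 / 0.3300 = -6.576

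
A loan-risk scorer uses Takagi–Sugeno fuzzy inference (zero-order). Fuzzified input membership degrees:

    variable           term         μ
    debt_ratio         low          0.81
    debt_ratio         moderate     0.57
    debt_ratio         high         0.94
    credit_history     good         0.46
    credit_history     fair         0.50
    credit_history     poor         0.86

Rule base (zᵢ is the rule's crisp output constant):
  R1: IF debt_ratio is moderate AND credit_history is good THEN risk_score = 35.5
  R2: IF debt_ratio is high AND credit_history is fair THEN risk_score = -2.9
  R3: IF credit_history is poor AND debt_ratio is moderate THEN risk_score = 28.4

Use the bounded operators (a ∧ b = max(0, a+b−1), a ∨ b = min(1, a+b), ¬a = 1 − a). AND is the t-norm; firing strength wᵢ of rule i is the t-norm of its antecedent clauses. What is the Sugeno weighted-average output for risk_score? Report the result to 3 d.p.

R1 (z=35.5): moderate=0.57, good=0.46; AND[max(0, a+b−1)] → w = 0.03
R2 (z=-2.9): high=0.94, fair=0.50; AND[max(0, a+b−1)] → w = 0.44
R3 (z=28.4): poor=0.86, moderate=0.57; AND[max(0, a+b−1)] → w = 0.43
Weighted average = (0.03·35.5 + 0.44·-2.9 + 0.43·28.4) / (0.03 + 0.44 + 0.43)
  = 12.0010 / 0.9000 = 13.334

13.334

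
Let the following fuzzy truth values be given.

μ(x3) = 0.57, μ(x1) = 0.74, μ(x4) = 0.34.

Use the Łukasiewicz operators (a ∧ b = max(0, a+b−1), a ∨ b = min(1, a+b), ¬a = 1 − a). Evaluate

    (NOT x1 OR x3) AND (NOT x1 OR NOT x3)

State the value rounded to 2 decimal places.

NOT x1 = 1 − 0.74 = 0.26
NOT x1 OR x3 = min(1, a+b) on (0.26, 0.57) = 0.83
NOT x1 = 1 − 0.74 = 0.26
NOT x3 = 1 − 0.57 = 0.43
NOT x1 OR NOT x3 = min(1, a+b) on (0.26, 0.43) = 0.69
(NOT x1 OR x3) AND (NOT x1 OR NOT x3) = max(0, a+b−1) on (0.83, 0.69) = 0.52

0.52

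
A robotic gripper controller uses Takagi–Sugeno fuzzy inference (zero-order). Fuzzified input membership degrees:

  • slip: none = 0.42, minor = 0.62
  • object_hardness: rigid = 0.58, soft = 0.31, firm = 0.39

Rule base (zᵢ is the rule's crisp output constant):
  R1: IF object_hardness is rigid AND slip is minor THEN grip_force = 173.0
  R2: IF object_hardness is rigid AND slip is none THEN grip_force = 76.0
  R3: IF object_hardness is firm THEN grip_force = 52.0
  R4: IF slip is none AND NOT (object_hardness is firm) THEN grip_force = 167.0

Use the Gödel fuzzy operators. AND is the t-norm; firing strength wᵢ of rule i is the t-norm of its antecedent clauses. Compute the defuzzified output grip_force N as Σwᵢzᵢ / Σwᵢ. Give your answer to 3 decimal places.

R1 (z=173.0): rigid=0.58, minor=0.62; AND[min(a, b)] → w = 0.58
R2 (z=76.0): rigid=0.58, none=0.42; AND[min(a, b)] → w = 0.42
R3 (z=52.0): firm=0.39 → w = 0.39
R4 (z=167.0): none=0.42, ¬firm=1−0.39=0.61; AND[min(a, b)] → w = 0.42
Weighted average = (0.58·173.0 + 0.42·76.0 + 0.39·52.0 + 0.42·167.0) / (0.58 + 0.42 + 0.39 + 0.42)
  = 222.6800 / 1.8100 = 123.028

123.028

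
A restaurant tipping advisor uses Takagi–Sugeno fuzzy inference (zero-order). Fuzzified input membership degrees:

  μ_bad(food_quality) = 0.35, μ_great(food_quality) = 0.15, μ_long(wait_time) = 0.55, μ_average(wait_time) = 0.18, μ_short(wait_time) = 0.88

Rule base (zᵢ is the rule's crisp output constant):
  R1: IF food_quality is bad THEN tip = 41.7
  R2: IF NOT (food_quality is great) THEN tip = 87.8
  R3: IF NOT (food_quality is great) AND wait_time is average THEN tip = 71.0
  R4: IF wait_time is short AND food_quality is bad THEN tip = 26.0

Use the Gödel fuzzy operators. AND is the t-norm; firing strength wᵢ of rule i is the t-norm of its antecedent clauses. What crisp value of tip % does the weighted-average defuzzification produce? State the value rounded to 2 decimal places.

64.22

R1 (z=41.7): bad=0.35 → w = 0.35
R2 (z=87.8): ¬great=1−0.15=0.85 → w = 0.85
R3 (z=71.0): ¬great=1−0.15=0.85, average=0.18; AND[min(a, b)] → w = 0.18
R4 (z=26.0): short=0.88, bad=0.35; AND[min(a, b)] → w = 0.35
Weighted average = (0.35·41.7 + 0.85·87.8 + 0.18·71.0 + 0.35·26.0) / (0.35 + 0.85 + 0.18 + 0.35)
  = 111.1050 / 1.7300 = 64.22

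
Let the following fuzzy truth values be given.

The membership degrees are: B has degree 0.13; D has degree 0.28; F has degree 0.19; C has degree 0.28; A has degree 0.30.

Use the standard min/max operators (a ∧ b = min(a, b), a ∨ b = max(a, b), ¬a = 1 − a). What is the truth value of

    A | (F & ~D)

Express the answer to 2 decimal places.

0.30

~D = 1 − 0.28 = 0.72
F & ~D = min(a, b) on (0.19, 0.72) = 0.19
A | (F & ~D) = max(a, b) on (0.30, 0.19) = 0.30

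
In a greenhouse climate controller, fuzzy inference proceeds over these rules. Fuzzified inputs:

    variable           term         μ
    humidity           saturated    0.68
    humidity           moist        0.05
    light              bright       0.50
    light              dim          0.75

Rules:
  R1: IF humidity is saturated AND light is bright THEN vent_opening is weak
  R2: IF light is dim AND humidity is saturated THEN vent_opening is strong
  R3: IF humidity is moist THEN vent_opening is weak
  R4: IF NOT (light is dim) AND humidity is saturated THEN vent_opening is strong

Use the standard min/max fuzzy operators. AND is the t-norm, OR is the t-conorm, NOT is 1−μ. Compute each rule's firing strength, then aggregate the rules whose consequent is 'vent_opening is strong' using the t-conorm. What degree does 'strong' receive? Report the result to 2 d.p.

0.68

R1: saturated=0.68, bright=0.50; AND[min(a, b)] → w = 0.50
R2: dim=0.75, saturated=0.68; AND[min(a, b)] → w = 0.68
R3: moist=0.05 → w = 0.05
R4: ¬dim=1−0.75=0.25, saturated=0.68; AND[min(a, b)] → w = 0.25
Rules with consequent 'strong': {R2, R4} → strengths 0.68, 0.25
Aggregate via t-conorm [max(a, b)]: 0.68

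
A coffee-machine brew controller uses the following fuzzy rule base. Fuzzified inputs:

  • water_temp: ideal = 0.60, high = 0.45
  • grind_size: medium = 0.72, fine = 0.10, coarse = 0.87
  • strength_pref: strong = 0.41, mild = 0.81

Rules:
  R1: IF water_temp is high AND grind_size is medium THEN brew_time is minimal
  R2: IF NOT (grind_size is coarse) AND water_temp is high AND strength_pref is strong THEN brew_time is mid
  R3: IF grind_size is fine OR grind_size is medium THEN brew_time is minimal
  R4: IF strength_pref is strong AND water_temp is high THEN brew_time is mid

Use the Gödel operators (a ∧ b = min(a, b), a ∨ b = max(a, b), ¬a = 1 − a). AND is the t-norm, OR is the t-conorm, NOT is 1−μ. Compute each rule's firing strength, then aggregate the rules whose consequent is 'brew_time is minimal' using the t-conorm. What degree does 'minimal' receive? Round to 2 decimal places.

0.72

R1: high=0.45, medium=0.72; AND[min(a, b)] → w = 0.45
R2: ¬coarse=1−0.87=0.13, high=0.45, strong=0.41; AND[min(a, b)] → w = 0.13
R3: fine=0.10, medium=0.72; OR[max(a, b)] → w = 0.72
R4: strong=0.41, high=0.45; AND[min(a, b)] → w = 0.41
Rules with consequent 'minimal': {R1, R3} → strengths 0.45, 0.72
Aggregate via t-conorm [max(a, b)]: 0.72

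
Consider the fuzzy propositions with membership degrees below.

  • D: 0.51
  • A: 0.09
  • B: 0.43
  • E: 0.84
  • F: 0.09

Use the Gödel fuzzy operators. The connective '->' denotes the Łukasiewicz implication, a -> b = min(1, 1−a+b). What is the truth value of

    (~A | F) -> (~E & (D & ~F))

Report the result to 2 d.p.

~A = 1 − 0.09 = 0.91
~A | F = max(a, b) on (0.91, 0.09) = 0.91
~E = 1 − 0.84 = 0.16
~F = 1 − 0.09 = 0.91
D & ~F = min(a, b) on (0.51, 0.91) = 0.51
~E & (D & ~F) = min(a, b) on (0.16, 0.51) = 0.16
(~A | F) -> (~E & (D & ~F))  [Łukasiewicz: min(1, 1−a+b)] with a=0.91, b=0.16 → 0.25

0.25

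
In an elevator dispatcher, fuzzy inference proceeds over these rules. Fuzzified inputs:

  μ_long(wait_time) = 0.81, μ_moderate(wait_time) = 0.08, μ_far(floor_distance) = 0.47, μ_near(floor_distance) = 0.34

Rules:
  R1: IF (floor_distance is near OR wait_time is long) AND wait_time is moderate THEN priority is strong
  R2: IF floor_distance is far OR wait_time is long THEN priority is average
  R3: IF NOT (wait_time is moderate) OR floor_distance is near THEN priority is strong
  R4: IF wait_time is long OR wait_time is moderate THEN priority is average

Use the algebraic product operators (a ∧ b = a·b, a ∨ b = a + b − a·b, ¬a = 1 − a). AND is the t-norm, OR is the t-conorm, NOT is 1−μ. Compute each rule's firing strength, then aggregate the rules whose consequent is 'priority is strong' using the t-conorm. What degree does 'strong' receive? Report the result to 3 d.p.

0.951

R1: (near=0.34 OR long=0.81) = 0.8746; AND[a·b] with moderate=0.08 → w = 0.0700
R2: far=0.47, long=0.81; OR[a + b − a·b] → w = 0.8993
R3: ¬moderate=1−0.08=0.92, near=0.34; OR[a + b − a·b] → w = 0.9472
R4: long=0.81, moderate=0.08; OR[a + b − a·b] → w = 0.8252
Rules with consequent 'strong': {R1, R3} → strengths 0.0700, 0.9472
Aggregate via t-conorm [a + b − a·b]: 0.9509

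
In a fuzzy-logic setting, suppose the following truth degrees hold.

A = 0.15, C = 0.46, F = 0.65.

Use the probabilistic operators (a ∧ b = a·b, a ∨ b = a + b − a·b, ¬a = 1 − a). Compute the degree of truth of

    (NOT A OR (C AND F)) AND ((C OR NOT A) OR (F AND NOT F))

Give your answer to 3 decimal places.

0.839

NOT A = 1 − 0.1500 = 0.8500
C AND F = a·b on (0.4600, 0.6500) = 0.2990
NOT A OR (C AND F) = a + b − a·b on (0.8500, 0.2990) = 0.8948
NOT A = 1 − 0.1500 = 0.8500
C OR NOT A = a + b − a·b on (0.4600, 0.8500) = 0.9190
NOT F = 1 − 0.6500 = 0.3500
F AND NOT F = a·b on (0.6500, 0.3500) = 0.2275
(C OR NOT A) OR (F AND NOT F) = a + b − a·b on (0.9190, 0.2275) = 0.9374
(NOT A OR (C AND F)) AND ((C OR NOT A) OR (F AND NOT F)) = a·b on (0.8948, 0.9374) = 0.8389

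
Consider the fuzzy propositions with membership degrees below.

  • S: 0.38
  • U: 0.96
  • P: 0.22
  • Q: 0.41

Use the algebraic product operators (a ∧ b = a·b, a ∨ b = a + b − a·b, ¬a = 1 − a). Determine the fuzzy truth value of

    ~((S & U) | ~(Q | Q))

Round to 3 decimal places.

0.414

S & U = a·b on (0.3800, 0.9600) = 0.3648
Q | Q = a + b − a·b on (0.4100, 0.4100) = 0.6519
~(Q | Q) = 1 − 0.6519 = 0.3481
(S & U) | ~(Q | Q) = a + b − a·b on (0.3648, 0.3481) = 0.5859
~((S & U) | ~(Q | Q)) = 1 − 0.5859 = 0.4141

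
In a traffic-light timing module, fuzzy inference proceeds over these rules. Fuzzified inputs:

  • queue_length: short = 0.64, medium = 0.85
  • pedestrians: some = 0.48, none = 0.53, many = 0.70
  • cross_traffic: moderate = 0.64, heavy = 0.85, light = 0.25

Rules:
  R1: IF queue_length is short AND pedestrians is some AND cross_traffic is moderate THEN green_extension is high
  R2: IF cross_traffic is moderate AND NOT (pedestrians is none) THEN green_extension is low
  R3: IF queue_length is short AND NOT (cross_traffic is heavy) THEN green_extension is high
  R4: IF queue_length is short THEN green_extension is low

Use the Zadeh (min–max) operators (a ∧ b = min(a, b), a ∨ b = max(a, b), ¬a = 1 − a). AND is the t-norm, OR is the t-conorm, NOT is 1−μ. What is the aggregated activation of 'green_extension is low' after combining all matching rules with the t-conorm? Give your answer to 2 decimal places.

R1: short=0.64, some=0.48, moderate=0.64; AND[min(a, b)] → w = 0.48
R2: moderate=0.64, ¬none=1−0.53=0.47; AND[min(a, b)] → w = 0.47
R3: short=0.64, ¬heavy=1−0.85=0.15; AND[min(a, b)] → w = 0.15
R4: short=0.64 → w = 0.64
Rules with consequent 'low': {R2, R4} → strengths 0.47, 0.64
Aggregate via t-conorm [max(a, b)]: 0.64

0.64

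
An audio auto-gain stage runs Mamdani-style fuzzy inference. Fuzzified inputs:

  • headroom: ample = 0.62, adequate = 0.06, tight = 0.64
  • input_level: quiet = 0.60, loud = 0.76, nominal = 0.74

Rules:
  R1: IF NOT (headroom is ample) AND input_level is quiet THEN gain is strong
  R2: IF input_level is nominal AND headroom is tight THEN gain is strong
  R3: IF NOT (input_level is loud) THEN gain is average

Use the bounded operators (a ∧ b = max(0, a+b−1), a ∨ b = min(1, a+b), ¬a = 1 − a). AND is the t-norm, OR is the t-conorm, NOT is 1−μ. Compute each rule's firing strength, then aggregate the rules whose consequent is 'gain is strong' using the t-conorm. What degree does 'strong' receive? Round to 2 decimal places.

0.38

R1: ¬ample=1−0.62=0.38, quiet=0.60; AND[max(0, a+b−1)] → w = 0.00
R2: nominal=0.74, tight=0.64; AND[max(0, a+b−1)] → w = 0.38
R3: ¬loud=1−0.76=0.24 → w = 0.24
Rules with consequent 'strong': {R1, R2} → strengths 0.00, 0.38
Aggregate via t-conorm [min(1, a+b)]: 0.38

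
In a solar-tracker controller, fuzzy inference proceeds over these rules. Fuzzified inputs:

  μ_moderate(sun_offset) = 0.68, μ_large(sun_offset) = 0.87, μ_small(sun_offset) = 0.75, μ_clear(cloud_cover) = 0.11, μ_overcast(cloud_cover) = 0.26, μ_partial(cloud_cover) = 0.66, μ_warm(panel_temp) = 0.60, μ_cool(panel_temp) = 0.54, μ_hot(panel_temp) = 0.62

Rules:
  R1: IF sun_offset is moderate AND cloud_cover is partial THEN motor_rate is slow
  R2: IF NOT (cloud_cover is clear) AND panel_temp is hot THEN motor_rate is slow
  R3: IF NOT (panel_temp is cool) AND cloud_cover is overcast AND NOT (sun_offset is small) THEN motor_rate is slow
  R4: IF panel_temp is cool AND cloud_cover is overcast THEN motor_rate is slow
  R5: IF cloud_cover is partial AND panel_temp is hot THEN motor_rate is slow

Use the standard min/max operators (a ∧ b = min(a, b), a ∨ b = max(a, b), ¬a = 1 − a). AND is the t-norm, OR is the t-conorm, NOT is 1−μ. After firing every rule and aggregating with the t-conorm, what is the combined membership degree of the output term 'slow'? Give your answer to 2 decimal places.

R1: moderate=0.68, partial=0.66; AND[min(a, b)] → w = 0.66
R2: ¬clear=1−0.11=0.89, hot=0.62; AND[min(a, b)] → w = 0.62
R3: ¬cool=1−0.54=0.46, overcast=0.26, ¬small=1−0.75=0.25; AND[min(a, b)] → w = 0.25
R4: cool=0.54, overcast=0.26; AND[min(a, b)] → w = 0.26
R5: partial=0.66, hot=0.62; AND[min(a, b)] → w = 0.62
Rules with consequent 'slow': {R1, R2, R3, R4, R5} → strengths 0.66, 0.62, 0.25, 0.26, 0.62
Aggregate via t-conorm [max(a, b)]: 0.66

0.66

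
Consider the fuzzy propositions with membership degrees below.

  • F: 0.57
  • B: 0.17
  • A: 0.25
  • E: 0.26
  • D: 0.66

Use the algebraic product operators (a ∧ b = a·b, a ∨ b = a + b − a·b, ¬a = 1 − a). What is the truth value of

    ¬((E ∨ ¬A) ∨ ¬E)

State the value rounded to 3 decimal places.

0.048

¬A = 1 − 0.2500 = 0.7500
E ∨ ¬A = a + b − a·b on (0.2600, 0.7500) = 0.8150
¬E = 1 − 0.2600 = 0.7400
(E ∨ ¬A) ∨ ¬E = a + b − a·b on (0.8150, 0.7400) = 0.9519
¬((E ∨ ¬A) ∨ ¬E) = 1 − 0.9519 = 0.0481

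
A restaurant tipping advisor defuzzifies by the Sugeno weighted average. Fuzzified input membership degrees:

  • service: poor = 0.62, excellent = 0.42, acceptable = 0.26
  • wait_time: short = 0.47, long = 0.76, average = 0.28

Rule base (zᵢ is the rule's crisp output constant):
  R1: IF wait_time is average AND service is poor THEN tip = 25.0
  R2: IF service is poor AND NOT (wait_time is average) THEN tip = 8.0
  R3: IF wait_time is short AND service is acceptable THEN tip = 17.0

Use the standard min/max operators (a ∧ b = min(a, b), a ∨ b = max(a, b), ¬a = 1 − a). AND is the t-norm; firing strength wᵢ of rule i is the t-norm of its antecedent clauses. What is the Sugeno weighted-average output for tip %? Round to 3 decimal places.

R1 (z=25.0): average=0.28, poor=0.62; AND[min(a, b)] → w = 0.28
R2 (z=8.0): poor=0.62, ¬average=1−0.28=0.72; AND[min(a, b)] → w = 0.62
R3 (z=17.0): short=0.47, acceptable=0.26; AND[min(a, b)] → w = 0.26
Weighted average = (0.28·25.0 + 0.62·8.0 + 0.26·17.0) / (0.28 + 0.62 + 0.26)
  = 16.3800 / 1.1600 = 14.121

14.121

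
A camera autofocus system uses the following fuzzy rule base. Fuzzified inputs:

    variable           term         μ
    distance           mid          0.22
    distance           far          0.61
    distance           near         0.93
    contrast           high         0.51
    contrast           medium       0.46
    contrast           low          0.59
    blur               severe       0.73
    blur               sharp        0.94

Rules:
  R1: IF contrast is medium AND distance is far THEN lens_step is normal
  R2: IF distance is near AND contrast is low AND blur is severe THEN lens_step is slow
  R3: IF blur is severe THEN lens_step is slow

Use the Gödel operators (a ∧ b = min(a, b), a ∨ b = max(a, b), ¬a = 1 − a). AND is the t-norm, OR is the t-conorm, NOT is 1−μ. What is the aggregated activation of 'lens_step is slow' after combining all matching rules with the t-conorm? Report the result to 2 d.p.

0.73

R1: medium=0.46, far=0.61; AND[min(a, b)] → w = 0.46
R2: near=0.93, low=0.59, severe=0.73; AND[min(a, b)] → w = 0.59
R3: severe=0.73 → w = 0.73
Rules with consequent 'slow': {R2, R3} → strengths 0.59, 0.73
Aggregate via t-conorm [max(a, b)]: 0.73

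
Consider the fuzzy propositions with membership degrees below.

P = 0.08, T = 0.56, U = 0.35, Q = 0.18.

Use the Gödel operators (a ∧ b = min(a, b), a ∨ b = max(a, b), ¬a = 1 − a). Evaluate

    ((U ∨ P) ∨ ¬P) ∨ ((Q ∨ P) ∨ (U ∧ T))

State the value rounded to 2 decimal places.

U ∨ P = max(a, b) on (0.35, 0.08) = 0.35
¬P = 1 − 0.08 = 0.92
(U ∨ P) ∨ ¬P = max(a, b) on (0.35, 0.92) = 0.92
Q ∨ P = max(a, b) on (0.18, 0.08) = 0.18
U ∧ T = min(a, b) on (0.35, 0.56) = 0.35
(Q ∨ P) ∨ (U ∧ T) = max(a, b) on (0.18, 0.35) = 0.35
((U ∨ P) ∨ ¬P) ∨ ((Q ∨ P) ∨ (U ∧ T)) = max(a, b) on (0.92, 0.35) = 0.92

0.92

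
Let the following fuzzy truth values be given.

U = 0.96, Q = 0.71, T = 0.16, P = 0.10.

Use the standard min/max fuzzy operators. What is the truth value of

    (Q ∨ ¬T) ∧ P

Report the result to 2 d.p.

¬T = 1 − 0.16 = 0.84
Q ∨ ¬T = max(a, b) on (0.71, 0.84) = 0.84
(Q ∨ ¬T) ∧ P = min(a, b) on (0.84, 0.10) = 0.10

0.10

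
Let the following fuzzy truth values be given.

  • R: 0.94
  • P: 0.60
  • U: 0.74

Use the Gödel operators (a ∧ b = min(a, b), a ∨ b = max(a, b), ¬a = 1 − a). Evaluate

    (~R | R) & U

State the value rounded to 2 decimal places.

0.74

~R = 1 − 0.94 = 0.06
~R | R = max(a, b) on (0.06, 0.94) = 0.94
(~R | R) & U = min(a, b) on (0.94, 0.74) = 0.74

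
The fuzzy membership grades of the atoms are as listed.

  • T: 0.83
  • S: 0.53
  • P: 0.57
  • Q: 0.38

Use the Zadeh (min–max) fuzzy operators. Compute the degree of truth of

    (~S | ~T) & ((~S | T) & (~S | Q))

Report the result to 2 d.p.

0.47

~S = 1 − 0.53 = 0.47
~T = 1 − 0.83 = 0.17
~S | ~T = max(a, b) on (0.47, 0.17) = 0.47
~S = 1 − 0.53 = 0.47
~S | T = max(a, b) on (0.47, 0.83) = 0.83
~S = 1 − 0.53 = 0.47
~S | Q = max(a, b) on (0.47, 0.38) = 0.47
(~S | T) & (~S | Q) = min(a, b) on (0.83, 0.47) = 0.47
(~S | ~T) & ((~S | T) & (~S | Q)) = min(a, b) on (0.47, 0.47) = 0.47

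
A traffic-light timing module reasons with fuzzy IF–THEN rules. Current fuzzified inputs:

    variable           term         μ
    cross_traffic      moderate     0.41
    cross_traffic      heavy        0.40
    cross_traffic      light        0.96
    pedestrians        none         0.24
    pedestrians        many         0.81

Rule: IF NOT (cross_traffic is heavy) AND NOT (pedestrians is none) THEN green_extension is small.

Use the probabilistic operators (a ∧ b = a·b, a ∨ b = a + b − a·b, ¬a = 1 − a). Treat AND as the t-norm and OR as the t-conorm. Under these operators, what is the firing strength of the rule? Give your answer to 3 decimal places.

0.456

firing strength: ¬heavy=1−0.40=0.60, ¬none=1−0.24=0.76; AND[a·b] → w = 0.4560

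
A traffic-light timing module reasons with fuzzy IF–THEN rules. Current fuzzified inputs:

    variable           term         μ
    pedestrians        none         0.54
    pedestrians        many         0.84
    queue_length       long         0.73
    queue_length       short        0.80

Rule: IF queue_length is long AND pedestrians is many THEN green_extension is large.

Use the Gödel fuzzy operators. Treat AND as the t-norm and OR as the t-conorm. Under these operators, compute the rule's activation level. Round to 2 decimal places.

0.73

firing strength: long=0.73, many=0.84; AND[min(a, b)] → w = 0.73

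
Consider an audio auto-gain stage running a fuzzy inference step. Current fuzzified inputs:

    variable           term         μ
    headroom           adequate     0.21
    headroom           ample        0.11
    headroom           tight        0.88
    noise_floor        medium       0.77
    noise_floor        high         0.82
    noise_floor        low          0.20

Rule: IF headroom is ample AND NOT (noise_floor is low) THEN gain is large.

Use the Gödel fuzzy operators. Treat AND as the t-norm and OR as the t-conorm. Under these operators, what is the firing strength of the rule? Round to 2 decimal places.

firing strength: ample=0.11, ¬low=1−0.20=0.80; AND[min(a, b)] → w = 0.11

0.11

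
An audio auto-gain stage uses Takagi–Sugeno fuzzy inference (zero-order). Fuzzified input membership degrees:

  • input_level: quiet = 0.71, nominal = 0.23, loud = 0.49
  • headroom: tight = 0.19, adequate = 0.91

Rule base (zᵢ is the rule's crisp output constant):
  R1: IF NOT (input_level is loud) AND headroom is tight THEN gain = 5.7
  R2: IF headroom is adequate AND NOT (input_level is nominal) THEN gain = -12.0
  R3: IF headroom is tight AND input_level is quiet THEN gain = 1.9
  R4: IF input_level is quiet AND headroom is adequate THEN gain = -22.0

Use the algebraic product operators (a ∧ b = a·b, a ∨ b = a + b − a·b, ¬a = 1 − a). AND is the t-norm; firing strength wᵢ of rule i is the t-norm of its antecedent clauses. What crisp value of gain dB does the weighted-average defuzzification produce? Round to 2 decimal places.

-13.82

R1 (z=5.7): ¬loud=1−0.49=0.51, tight=0.19; AND[a·b] → w = 0.0969
R2 (z=-12.0): adequate=0.91, ¬nominal=1−0.23=0.77; AND[a·b] → w = 0.7007
R3 (z=1.9): tight=0.19, quiet=0.71; AND[a·b] → w = 0.1349
R4 (z=-22.0): quiet=0.71, adequate=0.91; AND[a·b] → w = 0.6461
Weighted average = (0.0969·5.7 + 0.7007·-12.0 + 0.1349·1.9 + 0.6461·-22.0) / (0.0969 + 0.7007 + 0.1349 + 0.6461)
  = -21.8140 / 1.5786 = -13.82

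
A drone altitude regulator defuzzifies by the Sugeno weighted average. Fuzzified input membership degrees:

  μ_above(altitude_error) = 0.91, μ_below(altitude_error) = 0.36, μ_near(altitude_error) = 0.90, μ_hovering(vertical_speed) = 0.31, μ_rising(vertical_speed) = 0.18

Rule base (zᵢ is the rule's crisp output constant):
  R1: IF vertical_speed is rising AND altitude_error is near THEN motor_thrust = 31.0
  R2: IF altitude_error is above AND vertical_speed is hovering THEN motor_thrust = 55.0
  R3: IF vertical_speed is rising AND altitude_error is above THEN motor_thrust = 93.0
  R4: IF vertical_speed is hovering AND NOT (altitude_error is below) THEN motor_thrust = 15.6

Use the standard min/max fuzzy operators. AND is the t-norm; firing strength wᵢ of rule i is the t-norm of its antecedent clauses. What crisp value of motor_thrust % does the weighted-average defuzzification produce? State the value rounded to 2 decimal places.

45.11

R1 (z=31.0): rising=0.18, near=0.90; AND[min(a, b)] → w = 0.18
R2 (z=55.0): above=0.91, hovering=0.31; AND[min(a, b)] → w = 0.31
R3 (z=93.0): rising=0.18, above=0.91; AND[min(a, b)] → w = 0.18
R4 (z=15.6): hovering=0.31, ¬below=1−0.36=0.64; AND[min(a, b)] → w = 0.31
Weighted average = (0.18·31.0 + 0.31·55.0 + 0.18·93.0 + 0.31·15.6) / (0.18 + 0.31 + 0.18 + 0.31)
  = 44.2060 / 0.9800 = 45.11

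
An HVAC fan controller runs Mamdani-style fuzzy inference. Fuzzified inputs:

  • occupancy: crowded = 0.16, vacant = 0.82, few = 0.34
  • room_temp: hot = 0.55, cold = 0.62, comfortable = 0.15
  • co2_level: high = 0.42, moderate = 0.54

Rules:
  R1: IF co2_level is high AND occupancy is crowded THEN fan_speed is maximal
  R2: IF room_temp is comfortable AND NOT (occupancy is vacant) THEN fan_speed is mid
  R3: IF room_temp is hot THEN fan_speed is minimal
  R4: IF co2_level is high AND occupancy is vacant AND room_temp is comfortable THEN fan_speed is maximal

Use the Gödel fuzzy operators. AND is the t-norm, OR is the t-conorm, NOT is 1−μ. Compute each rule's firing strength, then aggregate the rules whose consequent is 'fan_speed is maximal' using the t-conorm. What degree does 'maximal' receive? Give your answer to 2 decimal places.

0.16

R1: high=0.42, crowded=0.16; AND[min(a, b)] → w = 0.16
R2: comfortable=0.15, ¬vacant=1−0.82=0.18; AND[min(a, b)] → w = 0.15
R3: hot=0.55 → w = 0.55
R4: high=0.42, vacant=0.82, comfortable=0.15; AND[min(a, b)] → w = 0.15
Rules with consequent 'maximal': {R1, R4} → strengths 0.16, 0.15
Aggregate via t-conorm [max(a, b)]: 0.16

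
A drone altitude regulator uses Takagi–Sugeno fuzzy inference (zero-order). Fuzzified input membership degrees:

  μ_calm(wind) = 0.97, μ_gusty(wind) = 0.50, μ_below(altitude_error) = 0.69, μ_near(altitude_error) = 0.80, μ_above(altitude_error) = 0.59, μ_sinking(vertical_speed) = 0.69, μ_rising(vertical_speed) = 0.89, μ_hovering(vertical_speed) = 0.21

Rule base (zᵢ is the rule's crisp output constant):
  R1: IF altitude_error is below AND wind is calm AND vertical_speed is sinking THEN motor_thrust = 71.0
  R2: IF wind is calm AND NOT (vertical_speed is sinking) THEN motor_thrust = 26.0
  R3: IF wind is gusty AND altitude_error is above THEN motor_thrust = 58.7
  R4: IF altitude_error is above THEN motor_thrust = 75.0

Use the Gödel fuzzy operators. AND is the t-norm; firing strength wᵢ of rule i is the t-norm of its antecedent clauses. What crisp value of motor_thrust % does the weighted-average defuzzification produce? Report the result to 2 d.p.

62.51

R1 (z=71.0): below=0.69, calm=0.97, sinking=0.69; AND[min(a, b)] → w = 0.69
R2 (z=26.0): calm=0.97, ¬sinking=1−0.69=0.31; AND[min(a, b)] → w = 0.31
R3 (z=58.7): gusty=0.50, above=0.59; AND[min(a, b)] → w = 0.50
R4 (z=75.0): above=0.59 → w = 0.59
Weighted average = (0.69·71.0 + 0.31·26.0 + 0.50·58.7 + 0.59·75.0) / (0.69 + 0.31 + 0.50 + 0.59)
  = 130.6500 / 2.0900 = 62.51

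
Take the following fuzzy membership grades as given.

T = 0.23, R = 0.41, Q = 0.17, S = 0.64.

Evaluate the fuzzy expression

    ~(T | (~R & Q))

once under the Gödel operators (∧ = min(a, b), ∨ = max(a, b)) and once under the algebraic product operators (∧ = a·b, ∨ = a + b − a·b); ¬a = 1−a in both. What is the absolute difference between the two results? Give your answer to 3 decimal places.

0.077

Under Gödel:
  ~R = 1 − 0.41 = 0.59
  ~R & Q = min(a, b) on (0.59, 0.17) = 0.17
  T | (~R & Q) = max(a, b) on (0.23, 0.17) = 0.23
  ~(T | (~R & Q)) = 1 − 0.23 = 0.77
  → value = 0.7700
Under algebraic product:
  ~R = 1 − 0.4100 = 0.5900
  ~R & Q = a·b on (0.5900, 0.1700) = 0.1003
  T | (~R & Q) = a + b − a·b on (0.2300, 0.1003) = 0.3072
  ~(T | (~R & Q)) = 1 − 0.3072 = 0.6928
  → value = 0.6928
|0.7700 − 0.6928| = 0.077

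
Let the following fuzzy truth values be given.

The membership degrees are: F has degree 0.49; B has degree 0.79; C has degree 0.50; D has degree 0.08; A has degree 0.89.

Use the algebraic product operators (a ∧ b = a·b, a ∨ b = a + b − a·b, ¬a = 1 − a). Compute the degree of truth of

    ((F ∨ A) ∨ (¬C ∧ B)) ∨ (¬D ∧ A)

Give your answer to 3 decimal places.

F ∨ A = a + b − a·b on (0.4900, 0.8900) = 0.9439
¬C = 1 − 0.5000 = 0.5000
¬C ∧ B = a·b on (0.5000, 0.7900) = 0.3950
(F ∨ A) ∨ (¬C ∧ B) = a + b − a·b on (0.9439, 0.3950) = 0.9661
¬D = 1 − 0.0800 = 0.9200
¬D ∧ A = a·b on (0.9200, 0.8900) = 0.8188
((F ∨ A) ∨ (¬C ∧ B)) ∨ (¬D ∧ A) = a + b − a·b on (0.9661, 0.8188) = 0.9938

0.994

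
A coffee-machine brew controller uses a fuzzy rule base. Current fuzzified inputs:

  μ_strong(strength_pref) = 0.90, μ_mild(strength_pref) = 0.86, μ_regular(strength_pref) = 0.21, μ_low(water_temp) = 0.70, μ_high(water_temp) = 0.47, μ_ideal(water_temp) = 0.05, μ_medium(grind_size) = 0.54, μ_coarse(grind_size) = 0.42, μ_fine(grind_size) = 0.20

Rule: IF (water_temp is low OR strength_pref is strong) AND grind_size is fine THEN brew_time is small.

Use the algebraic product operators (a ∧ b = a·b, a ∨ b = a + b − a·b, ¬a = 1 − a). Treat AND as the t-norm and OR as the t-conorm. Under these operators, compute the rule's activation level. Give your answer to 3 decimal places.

firing strength: (low=0.70 OR strong=0.90) = 0.9700; AND[a·b] with fine=0.20 → w = 0.1940

0.194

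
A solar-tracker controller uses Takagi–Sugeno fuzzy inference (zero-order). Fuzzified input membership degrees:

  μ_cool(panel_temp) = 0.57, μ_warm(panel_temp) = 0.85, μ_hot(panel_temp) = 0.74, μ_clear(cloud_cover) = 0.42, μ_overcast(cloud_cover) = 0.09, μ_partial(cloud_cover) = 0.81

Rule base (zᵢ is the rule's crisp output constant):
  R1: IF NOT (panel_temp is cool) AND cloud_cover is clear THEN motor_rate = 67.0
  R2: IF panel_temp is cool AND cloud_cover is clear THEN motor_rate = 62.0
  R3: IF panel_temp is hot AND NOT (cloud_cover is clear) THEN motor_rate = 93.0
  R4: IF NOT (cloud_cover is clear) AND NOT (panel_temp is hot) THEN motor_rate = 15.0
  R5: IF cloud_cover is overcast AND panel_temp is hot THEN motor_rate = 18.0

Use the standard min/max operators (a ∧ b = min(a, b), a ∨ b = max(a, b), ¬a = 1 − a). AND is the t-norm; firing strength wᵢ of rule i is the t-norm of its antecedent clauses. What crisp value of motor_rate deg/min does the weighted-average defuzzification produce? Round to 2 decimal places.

64.20

R1 (z=67.0): ¬cool=1−0.57=0.43, clear=0.42; AND[min(a, b)] → w = 0.42
R2 (z=62.0): cool=0.57, clear=0.42; AND[min(a, b)] → w = 0.42
R3 (z=93.0): hot=0.74, ¬clear=1−0.42=0.58; AND[min(a, b)] → w = 0.58
R4 (z=15.0): ¬clear=1−0.42=0.58, ¬hot=1−0.74=0.26; AND[min(a, b)] → w = 0.26
R5 (z=18.0): overcast=0.09, hot=0.74; AND[min(a, b)] → w = 0.09
Weighted average = (0.42·67.0 + 0.42·62.0 + 0.58·93.0 + 0.26·15.0 + 0.09·18.0) / (0.42 + 0.42 + 0.58 + 0.26 + 0.09)
  = 113.6400 / 1.7700 = 64.20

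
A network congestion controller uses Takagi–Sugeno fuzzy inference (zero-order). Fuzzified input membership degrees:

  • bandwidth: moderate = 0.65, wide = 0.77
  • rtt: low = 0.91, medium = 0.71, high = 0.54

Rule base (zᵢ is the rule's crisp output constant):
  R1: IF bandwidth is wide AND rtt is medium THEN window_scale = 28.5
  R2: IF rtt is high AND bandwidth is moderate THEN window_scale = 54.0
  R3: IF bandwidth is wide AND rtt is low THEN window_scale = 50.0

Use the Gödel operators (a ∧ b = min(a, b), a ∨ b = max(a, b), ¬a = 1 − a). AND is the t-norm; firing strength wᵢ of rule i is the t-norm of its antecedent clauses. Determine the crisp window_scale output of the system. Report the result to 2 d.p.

R1 (z=28.5): wide=0.77, medium=0.71; AND[min(a, b)] → w = 0.71
R2 (z=54.0): high=0.54, moderate=0.65; AND[min(a, b)] → w = 0.54
R3 (z=50.0): wide=0.77, low=0.91; AND[min(a, b)] → w = 0.77
Weighted average = (0.71·28.5 + 0.54·54.0 + 0.77·50.0) / (0.71 + 0.54 + 0.77)
  = 87.8950 / 2.0200 = 43.51

43.51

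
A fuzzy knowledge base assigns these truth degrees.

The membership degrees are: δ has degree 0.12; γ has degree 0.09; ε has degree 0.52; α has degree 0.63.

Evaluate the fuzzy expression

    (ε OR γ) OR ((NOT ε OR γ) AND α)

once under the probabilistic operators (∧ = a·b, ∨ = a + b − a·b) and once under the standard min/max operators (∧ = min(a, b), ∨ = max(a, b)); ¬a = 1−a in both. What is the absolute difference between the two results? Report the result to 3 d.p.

0.188

Under probabilistic:
  ε OR γ = a + b − a·b on (0.5200, 0.0900) = 0.5632
  NOT ε = 1 − 0.5200 = 0.4800
  NOT ε OR γ = a + b − a·b on (0.4800, 0.0900) = 0.5268
  (NOT ε OR γ) AND α = a·b on (0.5268, 0.6300) = 0.3319
  (ε OR γ) OR ((NOT ε OR γ) AND α) = a + b − a·b on (0.5632, 0.3319) = 0.7082
  → value = 0.7082
Under standard min/max:
  ε OR γ = max(a, b) on (0.52, 0.09) = 0.52
  NOT ε = 1 − 0.52 = 0.48
  NOT ε OR γ = max(a, b) on (0.48, 0.09) = 0.48
  (NOT ε OR γ) AND α = min(a, b) on (0.48, 0.63) = 0.48
  (ε OR γ) OR ((NOT ε OR γ) AND α) = max(a, b) on (0.52, 0.48) = 0.52
  → value = 0.5200
|0.7082 − 0.5200| = 0.188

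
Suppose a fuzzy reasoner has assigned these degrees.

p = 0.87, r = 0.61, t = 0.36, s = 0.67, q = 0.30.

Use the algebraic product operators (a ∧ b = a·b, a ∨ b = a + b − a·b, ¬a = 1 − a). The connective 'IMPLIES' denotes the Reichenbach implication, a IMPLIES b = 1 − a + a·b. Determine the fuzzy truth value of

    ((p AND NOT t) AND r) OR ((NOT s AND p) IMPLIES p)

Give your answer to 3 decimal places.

0.975

NOT t = 1 − 0.3600 = 0.6400
p AND NOT t = a·b on (0.8700, 0.6400) = 0.5568
(p AND NOT t) AND r = a·b on (0.5568, 0.6100) = 0.3396
NOT s = 1 − 0.6700 = 0.3300
NOT s AND p = a·b on (0.3300, 0.8700) = 0.2871
(NOT s AND p) IMPLIES p  [Reichenbach: 1 − a + a·b] with a=0.2871, b=0.8700 → 0.9627
((p AND NOT t) AND r) OR ((NOT s AND p) IMPLIES p) = a + b − a·b on (0.3396, 0.9627) = 0.9754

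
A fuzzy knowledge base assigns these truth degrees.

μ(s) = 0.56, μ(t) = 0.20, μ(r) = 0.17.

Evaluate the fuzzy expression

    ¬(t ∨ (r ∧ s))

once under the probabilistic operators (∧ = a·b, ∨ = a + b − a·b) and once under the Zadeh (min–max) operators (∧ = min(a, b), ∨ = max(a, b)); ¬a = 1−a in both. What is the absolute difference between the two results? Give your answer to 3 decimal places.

Under probabilistic:
  r ∧ s = a·b on (0.1700, 0.5600) = 0.0952
  t ∨ (r ∧ s) = a + b − a·b on (0.2000, 0.0952) = 0.2762
  ¬(t ∨ (r ∧ s)) = 1 − 0.2762 = 0.7238
  → value = 0.7238
Under Zadeh (min–max):
  r ∧ s = min(a, b) on (0.17, 0.56) = 0.17
  t ∨ (r ∧ s) = max(a, b) on (0.20, 0.17) = 0.20
  ¬(t ∨ (r ∧ s)) = 1 − 0.20 = 0.80
  → value = 0.8000
|0.7238 − 0.8000| = 0.076

0.076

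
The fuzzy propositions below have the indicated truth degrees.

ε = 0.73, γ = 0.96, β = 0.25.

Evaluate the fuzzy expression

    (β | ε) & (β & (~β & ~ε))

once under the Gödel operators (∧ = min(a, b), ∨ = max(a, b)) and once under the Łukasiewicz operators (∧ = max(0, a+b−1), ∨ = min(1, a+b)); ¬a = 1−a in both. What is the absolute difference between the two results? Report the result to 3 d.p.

Under Gödel:
  β | ε = max(a, b) on (0.25, 0.73) = 0.73
  ~β = 1 − 0.25 = 0.75
  ~ε = 1 − 0.73 = 0.27
  ~β & ~ε = min(a, b) on (0.75, 0.27) = 0.27
  β & (~β & ~ε) = min(a, b) on (0.25, 0.27) = 0.25
  (β | ε) & (β & (~β & ~ε)) = min(a, b) on (0.73, 0.25) = 0.25
  → value = 0.2500
Under Łukasiewicz:
  β | ε = min(1, a+b) on (0.25, 0.73) = 0.98
  ~β = 1 − 0.25 = 0.75
  ~ε = 1 − 0.73 = 0.27
  ~β & ~ε = max(0, a+b−1) on (0.75, 0.27) = 0.02
  β & (~β & ~ε) = max(0, a+b−1) on (0.25, 0.02) = 0.00
  (β | ε) & (β & (~β & ~ε)) = max(0, a+b−1) on (0.98, 0.00) = 0.00
  → value = 0.0000
|0.2500 − 0.0000| = 0.250

0.250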